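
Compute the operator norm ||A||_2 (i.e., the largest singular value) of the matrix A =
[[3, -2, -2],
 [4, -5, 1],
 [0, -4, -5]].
||A||_2 ≈ 8.374 (= sqrt(largest eigenvalue of A^T A))

||A||_2 = sigma_max(A) = sqrt(lambda_max(A^T A)). Form the symmetric matrix M = A^T A =
[[25, -26, -2],
 [-26, 45, 19],
 [-2, 19, 30]].
Its characteristic polynomial (trace, sum of principal 2x2 minors, determinant of M give the coefficients) is
  p(λ) = det(λ I - M) = λ^3 - 100λ^2 + 2184λ - 6241.
No integer candidate from the rational root theorem (±divisors of 6241) is a root, so the roots are irrational. The cubic discriminant is Δ = 4548064997 > 0, so there are three distinct real roots. p(3) = -562 and p(4) = 959 have opposite signs, so a root lies in (3, 4); Newton's method refines it to λ ≈ 3.356. p(26) = 519 and p(27) = -490 have opposite signs, so a root lies in (26, 27); Newton's method refines it to λ ≈ 26.5194. p(70) = -361 and p(71) = 2634 have opposite signs, so a root lies in (70, 71); Newton's method refines it to λ ≈ 70.1246. Check (Vieta): the three roots sum to 100, matching tr M = 100.
So the eigenvalues of A^T A are ≈ 3.356, 26.5194, 70.1246 (all ≥ 0, as they must be for A^T A). The largest is λ_max ≈ 70.1246, hence ||A||_2 = sqrt(λ_max) ≈ 8.374.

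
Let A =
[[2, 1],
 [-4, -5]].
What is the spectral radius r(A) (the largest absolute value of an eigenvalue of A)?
r(A) = (3 + sqrt(33))/2 ≈ 4.3723

The eigenvalues of A are the roots of its characteristic polynomial. With M = A (coefficients from the trace and determinant):
  p(λ) = det(λ I - M) = λ^2 + 3λ - 6.
For λ^2 + 3λ - 6 the discriminant is 33. It is nonnegative but not a perfect square, so the roots are real and irrational: λ = (-3 ± sqrt(33))/2 ≈ 1.3723, -4.3723.
Thus the eigenvalues (to 4 decimals) are 1.3723 (modulus 1.3723); -4.3723 (modulus 4.3723). The spectral radius is the largest modulus: r(A) = (3 + sqrt(33))/2 ≈ 4.3723. (Cross-check: r(A) ≤ ||A||_2 ≈ 6.7234; equality holds whenever A is normal, though it can also hold for some non-normal A.)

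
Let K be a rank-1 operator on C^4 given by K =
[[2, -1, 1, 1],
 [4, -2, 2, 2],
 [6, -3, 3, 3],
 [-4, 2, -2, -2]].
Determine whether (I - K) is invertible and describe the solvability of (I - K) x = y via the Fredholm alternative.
(I - K) is singular (det(I - K) = 0, i.e. 1 ∈ sigma(K)). (I - K) x = y is solvable iff y ⊥ ker((I - K)^*) = span{(2, -1, 1, 1)}, i.e. iff 2y_1 - y_2 + y_3 + y_4 = 0. When solvable, the solutions are x = y + c·(1, 2, 3, -2), c arbitrary (ker(I - K) = span{(1, 2, 3, -2)}, dimension 1).

K has rank 1, so it is an outer product K = u v^T: every row of K is a multiple of one row vector. Reading off the entries, u = (1, 2, 3, -2) and v = (2, -1, 1, 1) (row i of K equals u_i·v^T). A rank-one matrix u v^T satisfies K u = u (v·u) and kills the (3)-dimensional subspace v^⊥, so its characteristic polynomial is lambda^3 (lambda - v·u) with v·u = tr K = 1. Hence the eigenvalues of I - K are 1 (multiplicity 3) and 1 - (1) = 0, so det(I - K) = 0. (Direct check: I - K =
[[-1, 1, -1, -1],
 [-4, 3, -2, -2],
 [-6, 3, -2, -3],
 [4, -2, 2, 3]]
has determinant 0.) So 1 is an eigenvalue of K and (I - K) is not invertible. The finite-dimensional Fredholm alternative says: either (I - K) is invertible, or ker(I - K) ≠ {0} and then range(I - K) = ker((I - K)^*)^⊥, with dim ker(I - K) = dim ker((I - K)^*). We are in the second case, so we need both kernels. Kernel of I - K: (I - K) u = u - u (v·u) = u - u = 0, so ker(I - K) = span{u} = span{(1, 2, 3, -2)} (it is exactly 1-dimensional because rank(I - K) = 3). Kernel of the adjoint: K is real, so (I - K)^* = I - K^T = I - v u^T, and (I - v u^T) v = v - v (u·v) = 0; hence ker((I - K)^*) = span{v} = span{(2, -1, 1, 1)}. Therefore (I - K) x = y is solvable iff <y, v> = 0, i.e. iff 2y_1 - y_2 + y_3 + y_4 = 0. When this holds, K y = u (v·y) = 0, so (I - K) y = y and x = y is a particular solution; the full solution set is the line x = y + c·u = y + c·(1, 2, 3, -2), c ∈ C.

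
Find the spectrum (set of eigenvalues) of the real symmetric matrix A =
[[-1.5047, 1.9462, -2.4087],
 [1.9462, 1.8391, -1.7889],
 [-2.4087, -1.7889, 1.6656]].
sigma(A) ≈ {-3, 0, 5}

A is real symmetric, so its spectrum consists of real eigenvalues. Expanding the characteristic polynomial of the displayed matrix gives
  det(λ I - A) = p(λ) = λ^3 + (-2)λ^2 + (-15)λ + (0).
Solving p(λ) = 0 yields eigenvalues ≈ -3, 0, 5. (A is shown rounded to 4 decimals, so these recover the underlying integer eigenvalues to within that precision.)
Verification: the trace of A = 2 equals the sum of eigenvalues 2, and det(A) ≈ -0.0008 matches the eigenvalue product 0.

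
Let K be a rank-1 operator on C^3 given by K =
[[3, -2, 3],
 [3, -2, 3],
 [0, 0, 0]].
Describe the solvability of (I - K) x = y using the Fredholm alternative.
(I - K) is singular (det(I - K) = 0, i.e. 1 ∈ sigma(K)). (I - K) x = y is solvable iff y ⊥ ker((I - K)^*) = span{(3, -2, 3)}, i.e. iff 3y_1 - 2y_2 + 3y_3 = 0. When solvable, the solutions are x = y + c·(1, 1, 0), c arbitrary (ker(I - K) = span{(1, 1, 0)}, dimension 1).

K has rank 1, so it is an outer product K = u v^T: every row of K is a multiple of one row vector. Reading off the entries, u = (1, 1, 0) and v = (3, -2, 3) (row i of K equals u_i·v^T). A rank-one matrix u v^T satisfies K u = u (v·u) and kills the (2)-dimensional subspace v^⊥, so its characteristic polynomial is lambda^2 (lambda - v·u) with v·u = tr K = 1. Hence the eigenvalues of I - K are 1 (multiplicity 2) and 1 - (1) = 0, so det(I - K) = 0. (Direct check: I - K =
[[-2, 2, -3],
 [-3, 3, -3],
 [0, 0, 1]]
has determinant 0.) So 1 is an eigenvalue of K and (I - K) is not invertible. The finite-dimensional Fredholm alternative says: either (I - K) is invertible, or ker(I - K) ≠ {0} and then range(I - K) = ker((I - K)^*)^⊥, with dim ker(I - K) = dim ker((I - K)^*). We are in the second case, so we need both kernels. Kernel of I - K: (I - K) u = u - u (v·u) = u - u = 0, so ker(I - K) = span{u} = span{(1, 1, 0)} (it is exactly 1-dimensional because rank(I - K) = 2). Kernel of the adjoint: K is real, so (I - K)^* = I - K^T = I - v u^T, and (I - v u^T) v = v - v (u·v) = 0; hence ker((I - K)^*) = span{v} = span{(3, -2, 3)}. Therefore (I - K) x = y is solvable iff <y, v> = 0, i.e. iff 3y_1 - 2y_2 + 3y_3 = 0. When this holds, K y = u (v·y) = 0, so (I - K) y = y and x = y is a particular solution; the full solution set is the line x = y + c·u = y + c·(1, 1, 0), c ∈ C.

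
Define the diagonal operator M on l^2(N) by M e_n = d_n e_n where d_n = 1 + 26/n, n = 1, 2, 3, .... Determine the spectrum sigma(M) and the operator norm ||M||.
sigma(M) = {1 + 26/n : n ≥ 1} ∪ {1}; ||M|| = 27

A bounded diagonal operator on l^2 with diagonal entries d_n has spectrum equal to the closure of {d_n : n ≥ 1}: every d_n is an eigenvalue (with eigenvector e_n), so {d_n} ⊂ sigma(M); the spectrum is closed, so its closure is too; and for lambda not in the closure, (M - lambda I) has bounded inverse (the diagonal entries 1/(d_n - lambda) are bounded). For our sequence d_n = 1 + 26/n, n = 1, 2, 3, ...:
  - {d_n} = {1 + 26/n : n ≥ 1}; the only limit point is 1
  - closure = {1 + 26/n : n ≥ 1} ∪ {1}
For the norm: a diagonal operator has ||M|| = sup_n |d_n|. Here d_n = 1 + 26/n is positive and decreasing, so sup_n |d_n| = d_1 = 1 + 26 = 27. So ||M|| = 27.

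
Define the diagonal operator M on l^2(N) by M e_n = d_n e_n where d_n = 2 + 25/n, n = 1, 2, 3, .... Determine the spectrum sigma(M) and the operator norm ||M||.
sigma(M) = {2 + 25/n : n ≥ 1} ∪ {2}; ||M|| = 27

A bounded diagonal operator on l^2 with diagonal entries d_n has spectrum equal to the closure of {d_n : n ≥ 1}: every d_n is an eigenvalue (with eigenvector e_n), so {d_n} ⊂ sigma(M); the spectrum is closed, so its closure is too; and for lambda not in the closure, (M - lambda I) has bounded inverse (the diagonal entries 1/(d_n - lambda) are bounded). For our sequence d_n = 2 + 25/n, n = 1, 2, 3, ...:
  - {d_n} = {2 + 25/n : n ≥ 1}; the only limit point is 2
  - closure = {2 + 25/n : n ≥ 1} ∪ {2}
For the norm: a diagonal operator has ||M|| = sup_n |d_n|. Here d_n = 2 + 25/n is positive and decreasing, so sup_n |d_n| = d_1 = 2 + 25 = 27. So ||M|| = 27.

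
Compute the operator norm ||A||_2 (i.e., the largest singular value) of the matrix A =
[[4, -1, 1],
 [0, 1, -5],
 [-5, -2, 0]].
||A||_2 ≈ 6.5244 (= sqrt(largest eigenvalue of A^T A))

||A||_2 = sigma_max(A) = sqrt(lambda_max(A^T A)). Form the symmetric matrix M = A^T A =
[[41, 6, 4],
 [6, 6, -6],
 [4, -6, 26]].
Its characteristic polynomial (trace, sum of principal 2x2 minors, determinant of M give the coefficients) is
  p(λ) = det(λ I - M) = λ^3 - 73λ^2 + 1380λ - 3600.
No integer candidate from the rational root theorem (±divisors of 3600) is a root, so the roots are irrational. The cubic discriminant is Δ = 212446800 > 0, so there are three distinct real roots. p(3) = -90 and p(4) = 816 have opposite signs, so a root lies in (3, 4); Newton's method refines it to λ ≈ 3.0935. p(27) = 126 and p(28) = -240 have opposite signs, so a root lies in (27, 28); Newton's method refines it to λ ≈ 27.3385. p(42) = -324 and p(43) = 270 have opposite signs, so a root lies in (42, 43); Newton's method refines it to λ ≈ 42.568. Check (Vieta): the three roots sum to 73, matching tr M = 73.
So the eigenvalues of A^T A are ≈ 3.0935, 27.3385, 42.568 (all ≥ 0, as they must be for A^T A). The largest is λ_max ≈ 42.568, hence ||A||_2 = sqrt(λ_max) ≈ 6.5244.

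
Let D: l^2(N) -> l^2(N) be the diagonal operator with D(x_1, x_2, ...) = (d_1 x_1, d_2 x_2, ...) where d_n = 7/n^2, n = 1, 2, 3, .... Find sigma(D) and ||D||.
sigma(D) = {7/n^2 : n ≥ 1} ∪ {0}; ||D|| = 7

A bounded diagonal operator on l^2 with diagonal entries d_n has spectrum equal to the closure of {d_n : n ≥ 1}: every d_n is an eigenvalue (with eigenvector e_n), so {d_n} ⊂ sigma(D); the spectrum is closed, so its closure is too; and for lambda not in the closure, (D - lambda I) has bounded inverse (the diagonal entries 1/(d_n - lambda) are bounded). For our sequence d_n = 7/n^2, n = 1, 2, 3, ...:
  - {d_n} = {7/n^2 : n ≥ 1}; the only limit point is 0
  - closure = {7/n^2 : n ≥ 1} ∪ {0}
For the norm: a diagonal operator has ||D|| = sup_n |d_n|. Here d_n = 7/n^2 is positive and decreasing, so sup_n |d_n| = d_1 = 7. So ||D|| = 7.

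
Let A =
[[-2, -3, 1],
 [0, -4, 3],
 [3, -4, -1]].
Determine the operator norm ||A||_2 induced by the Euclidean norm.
||A||_2 ≈ 6.7198 (= sqrt(largest eigenvalue of A^T A))

||A||_2 = sigma_max(A) = sqrt(lambda_max(A^T A)). Form the symmetric matrix M = A^T A =
[[13, -6, -5],
 [-6, 41, -11],
 [-5, -11, 11]].
Its characteristic polynomial (trace, sum of principal 2x2 minors, determinant of M give the coefficients) is
  p(λ) = det(λ I - M) = λ^3 - 65λ^2 + 945λ - 2209.
No integer candidate from the rational root theorem (±divisors of 2209) is a root, so the roots are irrational. The cubic discriminant is Δ = 281439088 > 0, so there are three distinct real roots. p(2) = -571 and p(3) = 68 have opposite signs, so a root lies in (2, 3); Newton's method refines it to λ ≈ 2.8844. p(16) = 367 and p(17) = -16 have opposite signs, so a root lies in (16, 17); Newton's method refines it to λ ≈ 16.9597. p(45) = -184 and p(46) = 1057 have opposite signs, so a root lies in (45, 46); Newton's method refines it to λ ≈ 45.1558. Check (Vieta): the three roots sum to 65, matching tr M = 65.
So the eigenvalues of A^T A are ≈ 2.8844, 16.9597, 45.1558 (all ≥ 0, as they must be for A^T A). The largest is λ_max ≈ 45.1558, hence ||A||_2 = sqrt(λ_max) ≈ 6.7198.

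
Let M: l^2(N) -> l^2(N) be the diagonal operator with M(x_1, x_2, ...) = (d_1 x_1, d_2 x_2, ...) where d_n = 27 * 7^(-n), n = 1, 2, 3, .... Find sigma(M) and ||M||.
sigma(M) = {27 * 7^(-n) : n ≥ 1} ∪ {0}; ||M|| = 27/7

A bounded diagonal operator on l^2 with diagonal entries d_n has spectrum equal to the closure of {d_n : n ≥ 1}: every d_n is an eigenvalue (with eigenvector e_n), so {d_n} ⊂ sigma(M); the spectrum is closed, so its closure is too; and for lambda not in the closure, (M - lambda I) has bounded inverse (the diagonal entries 1/(d_n - lambda) are bounded). For our sequence d_n = 27 * 7^(-n), n = 1, 2, 3, ...:
  - {d_n} = {27 * 7^(-n) : n ≥ 1}; the only limit point is 0
  - closure = {27 * 7^(-n) : n ≥ 1} ∪ {0}
For the norm: a diagonal operator has ||M|| = sup_n |d_n|. Here d_n = 27 * 7^(-n) is positive and decreasing, so sup_n |d_n| = d_1 = 27/7. So ||M|| = 27/7.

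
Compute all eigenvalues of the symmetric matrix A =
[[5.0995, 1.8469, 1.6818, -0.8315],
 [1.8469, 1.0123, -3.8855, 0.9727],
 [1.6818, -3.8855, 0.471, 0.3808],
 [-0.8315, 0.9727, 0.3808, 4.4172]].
sigma(A) ≈ {-4, 4, 5, 6}

A is real symmetric, so its spectrum consists of real eigenvalues. Expanding the characteristic polynomial of the displayed matrix gives
  det(λ I - A) = p(λ) = λ^4 + (-11)λ^3 + (14)λ^2 + (176.0069)λ + (-480.0166).
Solving p(λ) = 0 yields eigenvalues ≈ -4, 4, 5, 6. (A is shown rounded to 4 decimals, so these recover the underlying integer eigenvalues to within that precision.)
Verification: the trace of A = 11 equals the sum of eigenvalues 11, and det(A) ≈ -480.0166 matches the eigenvalue product -480.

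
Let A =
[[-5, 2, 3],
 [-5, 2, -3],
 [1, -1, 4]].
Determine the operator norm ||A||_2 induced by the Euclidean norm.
||A||_2 ≈ 7.7925 (= sqrt(largest eigenvalue of A^T A))

||A||_2 = sigma_max(A) = sqrt(lambda_max(A^T A)). Form the symmetric matrix M = A^T A =
[[51, -21, 4],
 [-21, 9, -4],
 [4, -4, 34]].
Its characteristic polynomial (trace, sum of principal 2x2 minors, determinant of M give the coefficients) is
  p(λ) = det(λ I - M) = λ^3 - 94λ^2 + 2026λ - 324.
No integer candidate from the rational root theorem (±divisors of 324) is a root, so the roots are irrational. The cubic discriminant is Δ = 3036021024 > 0, so there are three distinct real roots. p(0) = -324 and p(1) = 1609 have opposite signs, so a root lies in (0, 1); Newton's method refines it to λ ≈ 0.1611. p(33) = 105 and p(34) = -800 have opposite signs, so a root lies in (33, 34); Newton's method refines it to λ ≈ 33.1153. p(60) = -1164 and p(61) = 469 have opposite signs, so a root lies in (60, 61); Newton's method refines it to λ ≈ 60.7235. Check (Vieta): the three roots sum to 94, matching tr M = 94.
So the eigenvalues of A^T A are ≈ 0.1611, 33.1153, 60.7235 (all ≥ 0, as they must be for A^T A). The largest is λ_max ≈ 60.7235, hence ||A||_2 = sqrt(λ_max) ≈ 7.7925.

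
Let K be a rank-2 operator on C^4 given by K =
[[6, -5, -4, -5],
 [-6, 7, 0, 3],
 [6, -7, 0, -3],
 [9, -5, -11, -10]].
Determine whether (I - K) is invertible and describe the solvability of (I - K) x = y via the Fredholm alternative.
(I - K) is invertible (det(I - K) = -69 ≠ 0), so for every y in C^4 the equation (I - K) x = y has a unique solution.

K has rank 2 and factors as K = U V^T = u1 v1^T + u2 v2^T with u1 = (2, -2, 2, 3), v1 = (3, -2, -3, -3), u2 = (1, -3, 3, -1), v2 = (0, -1, 2, 1) (multiplying out reproduces the displayed K). The nonzero eigenvalues of U V^T coincide with those of the 2 x 2 matrix G = V^T U = [[v1·u1, v1·u2], [v2·u1, v2·u2]] = [[-5, 3], [9, 8]], and by the Sylvester determinant identity det(I_4 - U V^T) = det(I_2 - V^T U) = det([[6, -3], [-9, -7]]) = (6)(-7) - (-3)(-9) = -69. (Direct check: I - K =
[[-5, 5, 4, 5],
 [6, -6, 0, -3],
 [-6, 7, 1, 3],
 [-9, 5, 11, 11]]
has determinant -69.) The finite-dimensional Fredholm alternative says: either (I - K) is invertible, or ker(I - K) ≠ {0} and then range(I - K) = ker((I - K)^*)^⊥, with dim ker(I - K) = dim ker((I - K)^*). Since det(I - K) ≠ 0, 1 is not an eigenvalue of K and ker(I - K) = {0}, so we are in the first case: for every y there is a unique x = (I - K)^(-1) y. (Explicitly, by the Woodbury identity, (I - U V^T)^(-1) = I + U (I_2 - G)^(-1) V^T.)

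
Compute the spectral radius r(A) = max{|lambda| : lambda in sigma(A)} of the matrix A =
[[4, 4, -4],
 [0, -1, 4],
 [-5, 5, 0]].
r(A) ≈ 6.6952

The eigenvalues of A are the roots of its characteristic polynomial. With M = A (coefficients from the trace, the sum of principal 2x2 minors, and det A):
  p(λ) = det(λ I - M) = λ^3 - 3λ^2 - 44λ + 140.
No integer candidate from the rational root theorem (±divisors of 140) is a root, so the roots are irrational. The cubic discriminant is Δ = 176720 > 0, so there are three distinct real roots. p(-7) = -42 and p(-6) = 80 have opposite signs, so a root lies in (-7, -6); Newton's method refines it to λ ≈ -6.6952. p(3) = 8 and p(4) = -20 have opposite signs, so a root lies in (3, 4); Newton's method refines it to λ ≈ 3.2387. p(6) = -16 and p(7) = 28 have opposite signs, so a root lies in (6, 7); Newton's method refines it to λ ≈ 6.4564. Check (Vieta): the three roots sum to 3, matching tr M = 3.
Thus the eigenvalues (to 4 decimals) are -6.6952 (modulus 6.6952); 3.2387 (modulus 3.2387); 6.4564 (modulus 6.4564). The spectral radius is the largest modulus: r(A) ≈ 6.6952. (Cross-check: r(A) ≤ ||A||_2 ≈ 7.6425; equality holds whenever A is normal, though it can also hold for some non-normal A.)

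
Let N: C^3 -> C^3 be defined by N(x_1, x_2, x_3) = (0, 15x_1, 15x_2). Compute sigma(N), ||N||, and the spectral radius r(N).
sigma(N) = {0}; ||N|| = 15; r(N) = 0. (N is nilpotent with N^3 = 0.)

On C^3, N is a strictly lower-triangular matrix with 15 on the subdiagonal and zeros elsewhere, so its characteristic polynomial is lambda^3 and every eigenvalue is 0: sigma(N) = {0}. For the operator norm, N e_i = 15e_{i+1} for i = 1, ..., 2 and N e_3 = 0, so the singular values of N are 15 (with multiplicity 2) and 0; hence ||N|| = 15. The spectral radius r(N) = max|lambda| = 0. Note ||N|| > r(N) — characteristic of non-normal nilpotent operators. Indeed N^3 = 0.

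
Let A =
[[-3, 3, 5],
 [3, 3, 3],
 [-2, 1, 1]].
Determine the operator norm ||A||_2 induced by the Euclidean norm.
||A||_2 ≈ 7.418 (= sqrt(largest eigenvalue of A^T A))

||A||_2 = sigma_max(A) = sqrt(lambda_max(A^T A)). Form the symmetric matrix M = A^T A =
[[22, -2, -8],
 [-2, 19, 25],
 [-8, 25, 35]].
Its characteristic polynomial (trace, sum of principal 2x2 minors, determinant of M give the coefficients) is
  p(λ) = det(λ I - M) = λ^3 - 76λ^2 + 1160λ - 324.
No integer candidate from the rational root theorem (±divisors of 324) is a root, so the roots are irrational. The cubic discriminant is Δ = 1471003472 > 0, so there are three distinct real roots. p(0) = -324 and p(1) = 761 have opposite signs, so a root lies in (0, 1); Newton's method refines it to λ ≈ 0.2846. p(20) = 476 and p(21) = -219 have opposite signs, so a root lies in (20, 21); Newton's method refines it to λ ≈ 20.6893. p(55) = -49 and p(56) = 1916 have opposite signs, so a root lies in (55, 56); Newton's method refines it to λ ≈ 55.0261. Check (Vieta): the three roots sum to 76, matching tr M = 76.
So the eigenvalues of A^T A are ≈ 0.2846, 20.6893, 55.0261 (all ≥ 0, as they must be for A^T A). The largest is λ_max ≈ 55.0261, hence ||A||_2 = sqrt(λ_max) ≈ 7.418.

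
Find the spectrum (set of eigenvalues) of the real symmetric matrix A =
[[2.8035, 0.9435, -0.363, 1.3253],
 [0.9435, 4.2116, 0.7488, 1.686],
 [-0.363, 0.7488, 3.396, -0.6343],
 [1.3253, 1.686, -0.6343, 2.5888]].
sigma(A) ≈ {1, 2, 4, 6}

A is real symmetric, so its spectrum consists of real eigenvalues. Expanding the characteristic polynomial of the displayed matrix gives
  det(λ I - A) = p(λ) = λ^4 + (-13)λ^3 + (55.9987)λ^2 + (-91.9954)λ + (47.9954).
Solving p(λ) = 0 yields eigenvalues ≈ 1, 2, 4, 6. (A is shown rounded to 4 decimals, so these recover the underlying integer eigenvalues to within that precision.)
Verification: the trace of A = 13 equals the sum of eigenvalues 13, and det(A) ≈ 47.9954 matches the eigenvalue product 48.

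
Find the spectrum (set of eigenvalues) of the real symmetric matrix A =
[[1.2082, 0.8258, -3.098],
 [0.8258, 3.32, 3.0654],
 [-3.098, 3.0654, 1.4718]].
sigma(A) ≈ {-3, 3, 6}

A is real symmetric, so its spectrum consists of real eigenvalues. Expanding the characteristic polynomial of the displayed matrix gives
  det(λ I - A) = p(λ) = λ^3 + (-6)λ^2 + (-9)λ + (54.0017).
Solving p(λ) = 0 yields eigenvalues ≈ -3, 3, 6. (A is shown rounded to 4 decimals, so these recover the underlying integer eigenvalues to within that precision.)
Verification: the trace of A = 6 equals the sum of eigenvalues 6, and det(A) ≈ -54.0017 matches the eigenvalue product -54.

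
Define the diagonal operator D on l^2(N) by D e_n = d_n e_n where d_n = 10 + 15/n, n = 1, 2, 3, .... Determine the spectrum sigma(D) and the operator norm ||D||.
sigma(D) = {10 + 15/n : n ≥ 1} ∪ {10}; ||D|| = 25

A bounded diagonal operator on l^2 with diagonal entries d_n has spectrum equal to the closure of {d_n : n ≥ 1}: every d_n is an eigenvalue (with eigenvector e_n), so {d_n} ⊂ sigma(D); the spectrum is closed, so its closure is too; and for lambda not in the closure, (D - lambda I) has bounded inverse (the diagonal entries 1/(d_n - lambda) are bounded). For our sequence d_n = 10 + 15/n, n = 1, 2, 3, ...:
  - {d_n} = {10 + 15/n : n ≥ 1}; the only limit point is 10
  - closure = {10 + 15/n : n ≥ 1} ∪ {10}
For the norm: a diagonal operator has ||D|| = sup_n |d_n|. Here d_n = 10 + 15/n is positive and decreasing, so sup_n |d_n| = d_1 = 10 + 15 = 25. So ||D|| = 25.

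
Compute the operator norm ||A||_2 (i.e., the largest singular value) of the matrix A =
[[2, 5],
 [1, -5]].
||A||_2 = sqrt((55 + sqrt(2125))/2) ≈ 7.1098 (= sqrt(largest eigenvalue of A^T A))

||A||_2 = sigma_max(A) = sqrt(lambda_max(A^T A)). Form the symmetric matrix M = A^T A =
[[5, 5],
 [5, 50]].
Its characteristic polynomial (trace, determinant of M give the coefficients) is
  p(λ) = det(λ I - M) = λ^2 - 55λ + 225.
For λ^2 - 55λ + 225 the discriminant is 2125. It is nonnegative but not a perfect square, so the roots are real and irrational: λ = (55 ± sqrt(2125))/2 ≈ 50.5489, 4.4511.
So the eigenvalues of A^T A are ≈ 4.4511, 50.5489 (all ≥ 0, as they must be for A^T A). The largest is λ_max = (55 + sqrt(2125))/2 ≈ 50.5489, hence ||A||_2 = sqrt(λ_max) = sqrt((55 + sqrt(2125))/2) ≈ 7.1098.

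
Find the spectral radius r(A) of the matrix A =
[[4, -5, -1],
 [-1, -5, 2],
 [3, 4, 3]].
r(A) ≈ 6.528

The eigenvalues of A are the roots of its characteristic polynomial. With M = A (coefficients from the trace, the sum of principal 2x2 minors, and det A):
  p(λ) = det(λ I - M) = λ^3 - 2λ^2 - 33λ + 148.
No integer candidate from the rational root theorem (±divisors of 148) is a root, so the roots are irrational. The cubic discriminant is Δ = -262744 < 0, so there is one real root and a complex-conjugate pair. p(-7) = -62 and p(-6) = 58 have opposite signs, so a root lies in (-7, -6); Newton's method refines it to λ ≈ -6.528. Dividing out (λ - (-6.528)) leaves approximately λ^2 - 8.528λ + 22.6714. For λ^2 - 8.528λ + 22.6714 the discriminant is -17.9582. It is negative, so the remaining roots are the complex-conjugate pair λ ≈ 4.264 ± 2.1189i. Their product equals the constant term, so |λ|^2 ≈ 22.6714 and |λ| ≈ 4.7615.
Thus the eigenvalues (to 4 decimals) are -6.528 (modulus 6.528); 4.264 ± 2.1189i (modulus 4.7615). The spectral radius is the largest modulus: r(A) ≈ 6.528. (Cross-check: r(A) ≤ ||A||_2 ≈ 8.1908; equality holds whenever A is normal, though it can also hold for some non-normal A.)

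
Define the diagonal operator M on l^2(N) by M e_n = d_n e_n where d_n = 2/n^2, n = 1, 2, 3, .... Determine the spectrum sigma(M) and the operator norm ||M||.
sigma(M) = {2/n^2 : n ≥ 1} ∪ {0}; ||M|| = 2

A bounded diagonal operator on l^2 with diagonal entries d_n has spectrum equal to the closure of {d_n : n ≥ 1}: every d_n is an eigenvalue (with eigenvector e_n), so {d_n} ⊂ sigma(M); the spectrum is closed, so its closure is too; and for lambda not in the closure, (M - lambda I) has bounded inverse (the diagonal entries 1/(d_n - lambda) are bounded). For our sequence d_n = 2/n^2, n = 1, 2, 3, ...:
  - {d_n} = {2/n^2 : n ≥ 1}; the only limit point is 0
  - closure = {2/n^2 : n ≥ 1} ∪ {0}
For the norm: a diagonal operator has ||M|| = sup_n |d_n|. Here d_n = 2/n^2 is positive and decreasing, so sup_n |d_n| = d_1 = 2. So ||M|| = 2.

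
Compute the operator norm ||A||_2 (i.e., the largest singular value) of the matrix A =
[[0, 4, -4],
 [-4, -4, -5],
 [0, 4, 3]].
||A||_2 ≈ 8.7136 (= sqrt(largest eigenvalue of A^T A))

||A||_2 = sigma_max(A) = sqrt(lambda_max(A^T A)). Form the symmetric matrix M = A^T A =
[[16, 16, 20],
 [16, 48, 16],
 [20, 16, 50]].
Its characteristic polynomial (trace, sum of principal 2x2 minors, determinant of M give the coefficients) is
  p(λ) = det(λ I - M) = λ^3 - 114λ^2 + 3056λ - 12544.
No integer candidate from the rational root theorem (±divisors of 12544) is a root, so the roots are irrational. The cubic discriminant is Δ = 7285679104 > 0, so there are three distinct real roots. p(4) = -2080 and p(5) = 11 have opposite signs, so a root lies in (4, 5); Newton's method refines it to λ ≈ 4.9945. p(33) = 95 and p(34) = -1120 have opposite signs, so a root lies in (33, 34); Newton's method refines it to λ ≈ 33.079. p(75) = -2719 and p(76) = 224 have opposite signs, so a root lies in (75, 76); Newton's method refines it to λ ≈ 75.9265. Check (Vieta): the three roots sum to 114, matching tr M = 114.
So the eigenvalues of A^T A are ≈ 4.9945, 33.079, 75.9265 (all ≥ 0, as they must be for A^T A). The largest is λ_max ≈ 75.9265, hence ||A||_2 = sqrt(λ_max) ≈ 8.7136.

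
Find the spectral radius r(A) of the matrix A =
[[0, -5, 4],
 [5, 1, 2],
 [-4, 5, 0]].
r(A) ≈ 6.4358

The eigenvalues of A are the roots of its characteristic polynomial. With M = A (coefficients from the trace, the sum of principal 2x2 minors, and det A):
  p(λ) = det(λ I - M) = λ^3 - λ^2 + 31λ - 156.
No integer candidate from the rational root theorem (±divisors of 156) is a root, so the roots are irrational. The cubic discriminant is Δ = -688851 < 0, so there is one real root and a complex-conjugate pair. p(3) = -45 and p(4) = 16 have opposite signs, so a root lies in (3, 4); Newton's method refines it to λ ≈ 3.7664. Dividing out (λ - (3.7664)) leaves approximately λ^2 + 2.7664λ + 41.4192. For λ^2 + 2.7664λ + 41.4192 the discriminant is -158.0239. It is negative, so the remaining roots are the complex-conjugate pair λ ≈ -1.3832 ± 6.2854i. Their product equals the constant term, so |λ|^2 ≈ 41.4192 and |λ| ≈ 6.4358.
Thus the eigenvalues (to 4 decimals) are 3.7664 (modulus 3.7664); -1.3832 ± 6.2854i (modulus 6.4358). The spectral radius is the largest modulus: r(A) ≈ 6.4358. (Cross-check: r(A) ≤ ||A||_2 ≈ 8.3768; equality holds whenever A is normal, though it can also hold for some non-normal A.)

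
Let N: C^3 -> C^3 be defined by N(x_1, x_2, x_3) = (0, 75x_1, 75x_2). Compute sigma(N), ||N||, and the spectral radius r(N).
sigma(N) = {0}; ||N|| = 75; r(N) = 0. (N is nilpotent with N^3 = 0.)

On C^3, N is a strictly lower-triangular matrix with 75 on the subdiagonal and zeros elsewhere, so its characteristic polynomial is lambda^3 and every eigenvalue is 0: sigma(N) = {0}. For the operator norm, N e_i = 75e_{i+1} for i = 1, ..., 2 and N e_3 = 0, so the singular values of N are 75 (with multiplicity 2) and 0; hence ||N|| = 75. The spectral radius r(N) = max|lambda| = 0. Note ||N|| > r(N) — characteristic of non-normal nilpotent operators. Indeed N^3 = 0.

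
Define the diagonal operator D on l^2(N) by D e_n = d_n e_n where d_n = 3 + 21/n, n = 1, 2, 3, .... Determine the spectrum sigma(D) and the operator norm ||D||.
sigma(D) = {3 + 21/n : n ≥ 1} ∪ {3}; ||D|| = 24

A bounded diagonal operator on l^2 with diagonal entries d_n has spectrum equal to the closure of {d_n : n ≥ 1}: every d_n is an eigenvalue (with eigenvector e_n), so {d_n} ⊂ sigma(D); the spectrum is closed, so its closure is too; and for lambda not in the closure, (D - lambda I) has bounded inverse (the diagonal entries 1/(d_n - lambda) are bounded). For our sequence d_n = 3 + 21/n, n = 1, 2, 3, ...:
  - {d_n} = {3 + 21/n : n ≥ 1}; the only limit point is 3
  - closure = {3 + 21/n : n ≥ 1} ∪ {3}
For the norm: a diagonal operator has ||D|| = sup_n |d_n|. Here d_n = 3 + 21/n is positive and decreasing, so sup_n |d_n| = d_1 = 3 + 21 = 24. So ||D|| = 24.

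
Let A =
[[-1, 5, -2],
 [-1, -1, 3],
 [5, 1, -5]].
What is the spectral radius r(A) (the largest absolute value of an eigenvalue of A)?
r(A) ≈ 5.7416

The eigenvalues of A are the roots of its characteristic polynomial. With M = A (coefficients from the trace, the sum of principal 2x2 minors, and det A):
  p(λ) = det(λ I - M) = λ^3 + 7λ^2 + 23λ - 40.
No integer candidate from the rational root theorem (±divisors of 40) is a root, so the roots are irrational. The cubic discriminant is Δ = -126987 < 0, so there is one real root and a complex-conjugate pair. p(1) = -9 and p(2) = 42 have opposite signs, so a root lies in (1, 2); Newton's method refines it to λ ≈ 1.2134. Dividing out (λ - (1.2134)) leaves approximately λ^2 + 8.2134λ + 32.9659. For λ^2 + 8.2134λ + 32.9659 the discriminant is -64.4041. It is negative, so the remaining roots are the complex-conjugate pair λ ≈ -4.1067 ± 4.0126i. Their product equals the constant term, so |λ|^2 ≈ 32.9659 and |λ| ≈ 5.7416.
Thus the eigenvalues (to 4 decimals) are 1.2134 (modulus 1.2134); -4.1067 ± 4.0126i (modulus 5.7416). The spectral radius is the largest modulus: r(A) ≈ 5.7416. (Cross-check: r(A) ≤ ||A||_2 ≈ 8.0616; equality holds whenever A is normal, though it can also hold for some non-normal A.)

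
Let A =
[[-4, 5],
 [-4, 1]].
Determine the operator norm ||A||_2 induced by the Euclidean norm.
||A||_2 = sqrt((58 + sqrt(2340))/2) ≈ 7.2929 (= sqrt(largest eigenvalue of A^T A))

||A||_2 = sigma_max(A) = sqrt(lambda_max(A^T A)). Form the symmetric matrix M = A^T A =
[[32, -24],
 [-24, 26]].
Its characteristic polynomial (trace, determinant of M give the coefficients) is
  p(λ) = det(λ I - M) = λ^2 - 58λ + 256.
For λ^2 - 58λ + 256 the discriminant is 2340. It is nonnegative but not a perfect square, so the roots are real and irrational: λ = (58 ± sqrt(2340))/2 ≈ 53.1868, 4.8132.
So the eigenvalues of A^T A are ≈ 4.8132, 53.1868 (all ≥ 0, as they must be for A^T A). The largest is λ_max = (58 + sqrt(2340))/2 ≈ 53.1868, hence ||A||_2 = sqrt(λ_max) = sqrt((58 + sqrt(2340))/2) ≈ 7.2929.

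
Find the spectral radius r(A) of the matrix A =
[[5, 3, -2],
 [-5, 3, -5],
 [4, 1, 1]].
r(A) ≈ 6.7595

The eigenvalues of A are the roots of its characteristic polynomial. With M = A (coefficients from the trace, the sum of principal 2x2 minors, and det A):
  p(λ) = det(λ I - M) = λ^3 - 9λ^2 + 51λ - 29.
No integer candidate from the rational root theorem (±divisors of 29) is a root, so the roots are irrational. The cubic discriminant is Δ = -187596 < 0, so there is one real root and a complex-conjugate pair. p(0) = -29 and p(1) = 14 have opposite signs, so a root lies in (0, 1); Newton's method refines it to λ ≈ 0.6347. Dividing out (λ - (0.6347)) leaves approximately λ^2 - 8.3653λ + 45.6905. For λ^2 - 8.3653λ + 45.6905 the discriminant is -112.7839. It is negative, so the remaining roots are the complex-conjugate pair λ ≈ 4.1826 ± 5.31i. Their product equals the constant term, so |λ|^2 ≈ 45.6905 and |λ| ≈ 6.7595.
Thus the eigenvalues (to 4 decimals) are 0.6347 (modulus 0.6347); 4.1826 ± 5.31i (modulus 6.7595). The spectral radius is the largest modulus: r(A) ≈ 6.7595. (Cross-check: r(A) ≤ ||A||_2 ≈ 8.6339; equality holds whenever A is normal, though it can also hold for some non-normal A.)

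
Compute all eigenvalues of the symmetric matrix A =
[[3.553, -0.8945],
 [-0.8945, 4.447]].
sigma(A) ≈ {3, 5}

A is real symmetric, so its spectrum consists of real eigenvalues. Expanding the characteristic polynomial of the displayed matrix gives
  det(λ I - A) = p(λ) = λ^2 + (-8)λ + (15).
Solving p(λ) = 0 yields eigenvalues ≈ 3, 5. (A is shown rounded to 4 decimals, so these recover the underlying integer eigenvalues to within that precision.)
Verification: the trace of A = 8 equals the sum of eigenvalues 8, and det(A) ≈ 15.0001 matches the eigenvalue product 15.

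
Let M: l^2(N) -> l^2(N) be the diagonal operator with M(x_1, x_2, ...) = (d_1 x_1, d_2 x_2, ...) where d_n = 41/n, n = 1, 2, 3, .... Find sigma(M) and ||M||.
sigma(M) = {41/n : n ≥ 1} ∪ {0}; ||M|| = 41

A bounded diagonal operator on l^2 with diagonal entries d_n has spectrum equal to the closure of {d_n : n ≥ 1}: every d_n is an eigenvalue (with eigenvector e_n), so {d_n} ⊂ sigma(M); the spectrum is closed, so its closure is too; and for lambda not in the closure, (M - lambda I) has bounded inverse (the diagonal entries 1/(d_n - lambda) are bounded). For our sequence d_n = 41/n, n = 1, 2, 3, ...:
  - {d_n} = {41/n : n ≥ 1}; the only limit point is 0
  - closure = {41/n : n ≥ 1} ∪ {0}
For the norm: a diagonal operator has ||M|| = sup_n |d_n|. Here d_n = 41/n is positive and decreasing, so sup_n |d_n| = d_1 = 41. So ||M|| = 41.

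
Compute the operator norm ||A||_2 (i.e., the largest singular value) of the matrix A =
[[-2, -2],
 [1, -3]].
||A||_2 = sqrt((18 + sqrt(68))/2) ≈ 3.6226 (= sqrt(largest eigenvalue of A^T A))

||A||_2 = sigma_max(A) = sqrt(lambda_max(A^T A)). Form the symmetric matrix M = A^T A =
[[5, 1],
 [1, 13]].
Its characteristic polynomial (trace, determinant of M give the coefficients) is
  p(λ) = det(λ I - M) = λ^2 - 18λ + 64.
For λ^2 - 18λ + 64 the discriminant is 68. It is nonnegative but not a perfect square, so the roots are real and irrational: λ = (18 ± sqrt(68))/2 ≈ 13.1231, 4.8769.
So the eigenvalues of A^T A are ≈ 4.8769, 13.1231 (all ≥ 0, as they must be for A^T A). The largest is λ_max = (18 + sqrt(68))/2 ≈ 13.1231, hence ||A||_2 = sqrt(λ_max) = sqrt((18 + sqrt(68))/2) ≈ 3.6226.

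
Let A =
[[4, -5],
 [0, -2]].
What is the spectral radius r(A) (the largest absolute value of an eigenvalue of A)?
r(A) = 4

The eigenvalues of A are the roots of its characteristic polynomial. With M = A (coefficients from the trace and determinant):
  p(λ) = det(λ I - M) = λ^2 - 2λ - 8.
For λ^2 - 2λ - 8 the discriminant is 36. It is a perfect square (6^2), so the roots are rational: λ = (2 ± 6)/2 = 4, -2.
Thus the eigenvalues (to 4 decimals) are 4 (modulus 4); -2 (modulus 2). The spectral radius is the largest modulus: r(A) = 4. (Cross-check: r(A) ≤ ||A||_2 ≈ 6.5977; equality holds whenever A is normal, though it can also hold for some non-normal A.)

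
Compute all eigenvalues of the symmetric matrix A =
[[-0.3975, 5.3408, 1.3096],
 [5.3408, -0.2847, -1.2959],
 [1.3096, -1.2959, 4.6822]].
sigma(A) ≈ {-6, 5} (5 with multiplicity 2)

A is real symmetric, so its spectrum consists of real eigenvalues. Expanding the characteristic polynomial of the displayed matrix gives
  det(λ I - A) = p(λ) = λ^3 + (-4)λ^2 + (-35)λ + (149.9979).
Solving p(λ) = 0 yields eigenvalues ≈ -6, 5, 5. (A is shown rounded to 4 decimals, so these recover the underlying integer eigenvalues to within that precision.)
Verification: the trace of A = 4 equals the sum of eigenvalues 4, and det(A) ≈ -149.9979 matches the eigenvalue product -150.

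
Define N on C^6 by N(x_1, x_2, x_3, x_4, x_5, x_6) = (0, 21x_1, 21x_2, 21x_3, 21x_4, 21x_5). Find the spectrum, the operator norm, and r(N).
sigma(N) = {0}; ||N|| = 21; r(N) = 0. (N is nilpotent with N^6 = 0.)

On C^6, N is a strictly lower-triangular matrix with 21 on the subdiagonal and zeros elsewhere, so its characteristic polynomial is lambda^6 and every eigenvalue is 0: sigma(N) = {0}. For the operator norm, N e_i = 21e_{i+1} for i = 1, ..., 5 and N e_6 = 0, so the singular values of N are 21 (with multiplicity 5) and 0; hence ||N|| = 21. The spectral radius r(N) = max|lambda| = 0. Note ||N|| > r(N) — characteristic of non-normal nilpotent operators. Indeed N^6 = 0.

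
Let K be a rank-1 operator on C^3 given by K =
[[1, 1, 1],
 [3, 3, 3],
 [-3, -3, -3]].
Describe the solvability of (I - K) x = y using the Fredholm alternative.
(I - K) is singular (det(I - K) = 0, i.e. 1 ∈ sigma(K)). (I - K) x = y is solvable iff y ⊥ ker((I - K)^*) = span{(1, 1, 1)}, i.e. iff y_1 + y_2 + y_3 = 0. When solvable, the solutions are x = y + c·(1, 3, -3), c arbitrary (ker(I - K) = span{(1, 3, -3)}, dimension 1).

K has rank 1, so it is an outer product K = u v^T: every row of K is a multiple of one row vector. Reading off the entries, u = (1, 3, -3) and v = (1, 1, 1) (row i of K equals u_i·v^T). A rank-one matrix u v^T satisfies K u = u (v·u) and kills the (2)-dimensional subspace v^⊥, so its characteristic polynomial is lambda^2 (lambda - v·u) with v·u = tr K = 1. Hence the eigenvalues of I - K are 1 (multiplicity 2) and 1 - (1) = 0, so det(I - K) = 0. (Direct check: I - K =
[[0, -1, -1],
 [-3, -2, -3],
 [3, 3, 4]]
has determinant 0.) So 1 is an eigenvalue of K and (I - K) is not invertible. The finite-dimensional Fredholm alternative says: either (I - K) is invertible, or ker(I - K) ≠ {0} and then range(I - K) = ker((I - K)^*)^⊥, with dim ker(I - K) = dim ker((I - K)^*). We are in the second case, so we need both kernels. Kernel of I - K: (I - K) u = u - u (v·u) = u - u = 0, so ker(I - K) = span{u} = span{(1, 3, -3)} (it is exactly 1-dimensional because rank(I - K) = 2). Kernel of the adjoint: K is real, so (I - K)^* = I - K^T = I - v u^T, and (I - v u^T) v = v - v (u·v) = 0; hence ker((I - K)^*) = span{v} = span{(1, 1, 1)}. Therefore (I - K) x = y is solvable iff <y, v> = 0, i.e. iff y_1 + y_2 + y_3 = 0. When this holds, K y = u (v·y) = 0, so (I - K) y = y and x = y is a particular solution; the full solution set is the line x = y + c·u = y + c·(1, 3, -3), c ∈ C.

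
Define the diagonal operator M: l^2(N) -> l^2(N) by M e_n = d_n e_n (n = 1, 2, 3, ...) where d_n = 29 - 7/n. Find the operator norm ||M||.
||M|| = 29

For a diagonal operator on l^2 with entries d_n, ||M|| = sup_n |d_n|. Here d_1 = 22, d_2 = 51/2, ..., and d_n = 29 - 7/n increases monotonically toward 29. All terms lie in [22, 29), so |d_n| = d_n and the supremum is the limit 29, which is not attained by any individual d_n. Hence ||M|| = 29.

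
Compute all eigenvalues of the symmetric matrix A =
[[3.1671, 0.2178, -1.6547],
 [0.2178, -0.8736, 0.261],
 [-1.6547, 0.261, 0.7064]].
sigma(A) ≈ {-1, 0, 4}

A is real symmetric, so its spectrum consists of real eigenvalues. Expanding the characteristic polynomial of the displayed matrix gives
  det(λ I - A) = p(λ) = λ^3 + (-3)λ^2 + (-4)λ + (0).
Solving p(λ) = 0 yields eigenvalues ≈ -1, 0, 4. (A is shown rounded to 4 decimals, so these recover the underlying integer eigenvalues to within that precision.)
Verification: the trace of A = 3 equals the sum of eigenvalues 3, and det(A) ≈ 0.0001 matches the eigenvalue product 0.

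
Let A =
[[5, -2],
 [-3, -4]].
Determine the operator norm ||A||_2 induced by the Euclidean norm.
||A||_2 = sqrt((54 + sqrt(212))/2) ≈ 5.8549 (= sqrt(largest eigenvalue of A^T A))

||A||_2 = sigma_max(A) = sqrt(lambda_max(A^T A)). Form the symmetric matrix M = A^T A =
[[34, 2],
 [2, 20]].
Its characteristic polynomial (trace, determinant of M give the coefficients) is
  p(λ) = det(λ I - M) = λ^2 - 54λ + 676.
For λ^2 - 54λ + 676 the discriminant is 212. It is nonnegative but not a perfect square, so the roots are real and irrational: λ = (54 ± sqrt(212))/2 ≈ 34.2801, 19.7199.
So the eigenvalues of A^T A are ≈ 19.7199, 34.2801 (all ≥ 0, as they must be for A^T A). The largest is λ_max = (54 + sqrt(212))/2 ≈ 34.2801, hence ||A||_2 = sqrt(λ_max) = sqrt((54 + sqrt(212))/2) ≈ 5.8549.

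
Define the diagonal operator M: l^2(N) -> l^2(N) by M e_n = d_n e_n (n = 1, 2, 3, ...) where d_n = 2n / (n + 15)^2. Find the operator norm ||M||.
||M|| = 1/30 (attained at n = 15)

For M diagonal, ||M|| = sup_n |d_n|. Treat f(x) = 2x / (x + 15)^2 for real x > 0. By the quotient rule, f'(x) = 2(15 - x)/(x + 15)^3, which is positive for x < 15 and negative for x > 15. So f has a unique maximum at x = 15, and since 15 is a positive integer, the supremum over n ≥ 1 is attained at n = 15: d_15 = 2·15/(15 + 15)^2 = 2·15/900 = 1/30. Hence ||M|| = 1/30.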